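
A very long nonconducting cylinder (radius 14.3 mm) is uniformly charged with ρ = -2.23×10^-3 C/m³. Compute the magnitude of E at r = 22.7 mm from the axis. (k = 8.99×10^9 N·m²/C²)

E ≈ 1.13e6 V/m

Coaxial Gaussian cylinder, radius r = 22.7 mm, length L (r > 14.3 mm, full cross-section enclosed).
λ_enc = ρ·πR² = (-2.23×10^-3)π(0.0143)² = -1.433×10^-6 C/m.
By Gauss's law (flux through the curved wall only), E·2πrL = λ_enc L/ε₀.
E = 2k|λ_enc|/r = 2(8.99×10^9)(1.433e-6)/(0.0227) = 1.13×10^6 N/C.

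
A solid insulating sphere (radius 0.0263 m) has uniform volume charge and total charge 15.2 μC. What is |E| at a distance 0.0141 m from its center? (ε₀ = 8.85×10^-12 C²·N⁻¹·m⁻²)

Use a concentric Gaussian sphere at r = 0.0141 m (r < R).
For a uniform sphere the enclosed fraction is (r/R)³, so Q_enc = (15.2 μC)(0.0141/0.0263)³ = 2.342×10^-6 C.
By Gauss's law, ∮E·dA = E·4πr² = Q_enc/ε₀.
E = |Q_enc|/(4πε₀r²) = (2.342×10^-6)/(4π·8.85×10^-12·(0.0141)²) = 1.06e8 N/C.

E = 1.06×10^8 V/m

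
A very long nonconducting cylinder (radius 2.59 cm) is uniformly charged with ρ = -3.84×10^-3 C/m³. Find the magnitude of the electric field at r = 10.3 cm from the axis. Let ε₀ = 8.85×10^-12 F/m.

Take a coaxial cylindrical Gaussian surface of radius r = 10.3 cm and length L (r > 2.59 cm, full cross-section enclosed).
λ_enc = ρ·πR² = (-3.84×10^-3)π(0.0259)² = -8.092×10^-6 C/m.
Since E is radial and uniform over the curved surface, Φ = E·2πrL = Q_enc/ε₀ = λ_enc L/ε₀.
E = |λ_enc|/(2πε₀r) = (8.092e-6)/(2π·8.85×10^-12·0.103) = 1.41×10^6 N/C.

E ≈ 1.41×10^6 V/m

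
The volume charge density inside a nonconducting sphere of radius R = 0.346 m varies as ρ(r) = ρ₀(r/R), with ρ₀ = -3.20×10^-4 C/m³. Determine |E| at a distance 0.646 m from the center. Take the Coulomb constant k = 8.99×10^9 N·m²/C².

Take a concentric spherical Gaussian surface of radius r = 0.646 m (r > R, all charge enclosed).
Q_enc = 4π ∫₀^R ρ₀(r'/R)^1 r'² dr' = 4πρ₀R³/4 = -4.164×10^-5 C.
Since E is radial and uniform over the Gaussian sphere, Φ = E·4πr² = Q_enc/ε₀.
E = k|Q_enc|/r² = (8.99×10^9)(4.164e-5)/(0.646)² = 8.97e5 N/C.

|E| ≈ 8.97e5 N/C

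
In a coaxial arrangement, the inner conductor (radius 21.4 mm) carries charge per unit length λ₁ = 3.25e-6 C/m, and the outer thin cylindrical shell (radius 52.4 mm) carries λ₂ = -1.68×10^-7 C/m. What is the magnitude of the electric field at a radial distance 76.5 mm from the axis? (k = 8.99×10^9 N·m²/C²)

Take a coaxial cylindrical Gaussian surface of radius r = 76.5 mm and length L (r > 52.4 mm, enclosing both).
λ_enc = λ₁ + λ₂ = (3.25e-6) + (-1.68e-7) = 3.082×10^-6 C/m.
Since E is radial and uniform over the curved surface, Φ = E·2πrL = Q_enc/ε₀ = λ_enc L/ε₀.
E = 2k|λ_enc|/r = 2(8.99×10^9)(3.082e-6)/(0.0765) = 7.24×10^5 N/C.

E ≈ 7.24e5 N/C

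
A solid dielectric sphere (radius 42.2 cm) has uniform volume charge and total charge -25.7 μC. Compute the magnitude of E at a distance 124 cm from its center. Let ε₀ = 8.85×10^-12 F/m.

E ≈ 1.50×10^5 V/m

By spherical symmetry E is radial; choose a Gaussian sphere of radius r = 124 cm (r > R, so the entire charge is enclosed).
Q_enc = -25.7 μC = -2.57×10^-5 C.
Applying ∮E·dA = Q_enc/ε₀ with Φ = E(4πr²):
E = |Q_enc|/(4πε₀r²) = (2.57e-5)/(4π·8.85×10^-12·(1.24)²) = 1.50×10^5 N/C.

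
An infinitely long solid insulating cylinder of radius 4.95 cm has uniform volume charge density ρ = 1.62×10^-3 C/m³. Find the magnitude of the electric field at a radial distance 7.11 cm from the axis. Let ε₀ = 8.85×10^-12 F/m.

By cylindrical symmetry E is radial; use a coaxial Gaussian cylinder of radius 7.11 cm and length L (r > 4.95 cm, full cross-section enclosed).
λ_enc = ρ·πR² = (1.62×10^-3)π(0.0495)² = 1.247e-5 C/m.
By Gauss's law (flux through the curved wall only), E·2πrL = λ_enc L/ε₀.
E = |λ_enc|/(2πε₀r) = (1.247×10^-5)/(2π·8.85×10^-12·0.0711) = 3.15×10^6 N/C.

|E| ≈ 3.15×10^6 N/C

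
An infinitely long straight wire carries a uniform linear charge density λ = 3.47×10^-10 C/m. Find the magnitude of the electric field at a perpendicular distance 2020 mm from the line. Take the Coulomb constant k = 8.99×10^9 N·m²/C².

By cylindrical symmetry E is radial; use a coaxial Gaussian cylinder of radius 2020 mm and length L.
Q_enc = λL, so λ_enc = 3.47×10^-10 C/m.
By Gauss's law (flux through the curved wall only), E·2πrL = λ_enc L/ε₀.
E = 2k|λ_enc|/r = 2(8.99×10^9)(3.47×10^-10)/(2.02) = 3.09 N/C.

E = 3.09 V/m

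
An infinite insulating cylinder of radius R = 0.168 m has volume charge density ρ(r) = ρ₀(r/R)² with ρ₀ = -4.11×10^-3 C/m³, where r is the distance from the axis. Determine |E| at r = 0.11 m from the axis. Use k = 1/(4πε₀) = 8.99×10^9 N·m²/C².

|E| ≈ 5.47e6 N/C

Choose a coaxial cylinder of radius r = 0.11 m (arbitrary length L) as the Gaussian surface (r < R).
λ_enc = ∫₀^r ρ(r')·2πr' dr' = (2πρ₀/R²)·r^4/4 = -3.349e-5 C/m.
Since E is radial and uniform over the curved surface, Φ = E·2πrL = Q_enc/ε₀ = λ_enc L/ε₀.
E = 2k|λ_enc|/r = 2(8.99×10^9)(3.349×10^-5)/(0.11) = 5.47×10^6 N/C.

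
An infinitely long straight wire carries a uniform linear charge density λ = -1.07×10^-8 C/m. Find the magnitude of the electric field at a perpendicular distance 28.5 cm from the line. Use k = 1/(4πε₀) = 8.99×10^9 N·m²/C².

|E| ≈ 675 V/m

Coaxial Gaussian cylinder, radius r = 28.5 cm, length L.
Q_enc = λL, so λ_enc = -1.07e-8 C/m.
Applying ∮E·dA = Q_enc/ε₀ with the end caps contributing no flux:
E = 2k|λ_enc|/r = 2(8.99×10^9)(1.07×10^-8)/(0.285) = 675 N/C.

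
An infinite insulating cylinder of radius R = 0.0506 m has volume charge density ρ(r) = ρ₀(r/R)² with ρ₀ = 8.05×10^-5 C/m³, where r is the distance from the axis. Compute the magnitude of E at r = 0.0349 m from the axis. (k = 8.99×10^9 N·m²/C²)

By cylindrical symmetry E is radial; use a coaxial Gaussian cylinder of radius 0.0349 m and length L (r < R).
λ_enc = ∫₀^r ρ(r')·2πr' dr' = (2πρ₀/R²)·r^4/4 = 7.327×10^-8 C/m.
Gauss's law: E·2πrL = λ_enc L/ε₀.
E = 2k|λ_enc|/r = 2(8.99×10^9)(7.327×10^-8)/(0.0349) = 3.77×10^4 N/C.

3.77×10^4 N/C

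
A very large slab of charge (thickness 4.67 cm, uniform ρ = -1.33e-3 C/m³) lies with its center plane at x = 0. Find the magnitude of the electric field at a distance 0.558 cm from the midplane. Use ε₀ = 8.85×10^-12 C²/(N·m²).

By symmetry E is perpendicular to the slab. A Gaussian pillbox from −0.558 cm to +0.558 cm (face area A) lies entirely within the slab.
Q_enc = ρ·(2x)·A and flux = 2EA, so 2EA = 2ρxA/ε₀ ⇒ E = |ρ|x/ε₀.
E = (1.33×10^-3)(0.00558)/(8.85×10^-12) = 8.39×10^5 N/C.

E ≈ 8.39×10^5 N/C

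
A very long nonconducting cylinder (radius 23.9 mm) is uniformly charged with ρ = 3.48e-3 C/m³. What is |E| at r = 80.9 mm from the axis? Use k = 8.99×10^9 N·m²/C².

1.39e6 N/C

Choose a coaxial cylinder of radius r = 80.9 mm (arbitrary length L) as the Gaussian surface (r > 23.9 mm, full cross-section enclosed).
λ_enc = ρ·πR² = (3.48×10^-3)π(0.0239)² = 6.245×10^-6 C/m.
By Gauss's law (flux through the curved wall only), E·2πrL = λ_enc L/ε₀.
E = 2k|λ_enc|/r = 2(8.99×10^9)(6.245e-6)/(0.0809) = 1.39×10^6 N/C.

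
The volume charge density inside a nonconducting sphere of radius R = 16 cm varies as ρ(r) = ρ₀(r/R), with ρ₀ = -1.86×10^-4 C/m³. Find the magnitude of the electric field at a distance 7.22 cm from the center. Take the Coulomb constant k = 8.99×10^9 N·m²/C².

By spherical symmetry E is radial; choose a Gaussian sphere of radius r = 7.22 cm (r < R).
Integrate the density: Q_enc = 4π ∫₀^r ρ₀(r'/R)^1 r'² dr' = 4πρ₀ r^4/(4·R) = -9.924×10^-8 C.
Gauss's law: E·4πr² = Q_enc/ε₀.
E = k|Q_enc|/r² = (8.99×10^9)(9.924×10^-8)/(0.0722)² = 1.71×10^5 N/C.

|E| = 1.71×10^5 N/C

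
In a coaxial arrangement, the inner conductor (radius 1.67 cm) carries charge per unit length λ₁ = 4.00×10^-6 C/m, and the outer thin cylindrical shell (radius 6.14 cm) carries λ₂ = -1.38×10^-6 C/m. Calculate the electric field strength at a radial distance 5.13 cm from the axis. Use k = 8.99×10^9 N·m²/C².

E ≈ 1.40×10^6 V/m

Take a coaxial cylindrical Gaussian surface of radius r = 5.13 cm and length L (between the conductors, 1.67 cm < r < 6.14 cm).
The shell at 6.14 cm lies outside the Gaussian surface, so λ_enc = λ₁ = 4.00×10^-6 C/m.
By Gauss's law (flux through the curved wall only), E·2πrL = λ_enc L/ε₀.
E = 2k|λ_enc|/r = 2(8.99×10^9)(4.00×10^-6)/(0.0513) = 1.40e6 N/C.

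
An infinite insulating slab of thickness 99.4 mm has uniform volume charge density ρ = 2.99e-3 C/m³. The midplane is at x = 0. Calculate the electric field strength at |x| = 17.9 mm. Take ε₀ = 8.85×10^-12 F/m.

|E| = 6.05e6 N/C

By symmetry E is perpendicular to the slab. A Gaussian pillbox from −17.9 mm to +17.9 mm (face area A) lies entirely within the slab.
Q_enc = ρ·(2x)·A and flux = 2EA, so 2EA = 2ρxA/ε₀ ⇒ E = |ρ|x/ε₀.
E = (2.99×10^-3)(0.0179)/(8.85×10^-12) = 6.05e6 N/C.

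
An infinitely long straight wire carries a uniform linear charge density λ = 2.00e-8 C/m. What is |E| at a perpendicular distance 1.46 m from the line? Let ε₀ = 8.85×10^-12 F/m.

246 V/m

Coaxial Gaussian cylinder, radius r = 1.46 m, length L.
Q_enc = λL, so λ_enc = 2.00×10^-8 C/m.
By Gauss's law (flux through the curved wall only), E·2πrL = λ_enc L/ε₀.
E = |λ_enc|/(2πε₀r) = (2.00×10^-8)/(2π·8.85×10^-12·1.46) = 246 N/C.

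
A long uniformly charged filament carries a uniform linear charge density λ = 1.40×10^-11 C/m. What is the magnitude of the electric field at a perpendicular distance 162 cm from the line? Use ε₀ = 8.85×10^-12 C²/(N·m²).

Choose a coaxial cylinder of radius r = 162 cm (arbitrary length L) as the Gaussian surface.
Q_enc = λL, so λ_enc = 1.40×10^-11 C/m.
Applying ∮E·dA = Q_enc/ε₀ with the end caps contributing no flux:
E = |λ_enc|/(2πε₀r) = (1.40×10^-11)/(2π·8.85×10^-12·1.62) = 0.155 N/C.

|E| ≈ 0.155 N/C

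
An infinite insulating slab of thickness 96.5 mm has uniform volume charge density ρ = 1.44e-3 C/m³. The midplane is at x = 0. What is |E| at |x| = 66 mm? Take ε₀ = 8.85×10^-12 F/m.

|E| = 7.85×10^6 V/m

The point |x| = 66 mm lies outside the slab (half-thickness 0.04825 m). A symmetric pillbox spanning the full slab encloses Q_enc = ρ·d·A.
Flux = 2EA ⇒ E = |ρ|d/(2ε₀), independent of distance outside.
E = (1.44×10^-3)(0.0965)/(2·8.85×10^-12) = 7.85e6 N/C.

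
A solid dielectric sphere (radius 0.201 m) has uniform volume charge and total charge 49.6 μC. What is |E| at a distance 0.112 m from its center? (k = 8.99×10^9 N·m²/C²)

By spherical symmetry E is radial; choose a Gaussian sphere of radius r = 0.112 m (r < R).
Only the charge within r is enclosed: Q_enc = Q·(r/R)³ = (49.6 μC)·(0.112 m/0.201 m)³ = 8.581×10^-6 C.
By Gauss's law, ∮E·dA = E·4πr² = Q_enc/ε₀.
E = k|Q_enc|/r² = (8.99×10^9)(8.581e-6)/(0.112)² = 6.15e6 N/C.

E = 6.15e6 N/C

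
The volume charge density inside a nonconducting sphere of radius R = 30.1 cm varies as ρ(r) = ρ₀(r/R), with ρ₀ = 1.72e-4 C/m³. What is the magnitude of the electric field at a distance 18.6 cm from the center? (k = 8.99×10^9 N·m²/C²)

By spherical symmetry E is radial; choose a Gaussian sphere of radius r = 18.6 cm (r < R).
Q_enc = ∫₀^r ρ(r')·4πr'² dr' = (4πρ₀/R) ∫₀^r r'^3 dr' = 4πρ₀ r^4/(4·R) = 2.149e-6 C.
Applying ∮E·dA = Q_enc/ε₀ with Φ = E(4πr²):
E = k|Q_enc|/r² = (8.99×10^9)(2.149×10^-6)/(0.186)² = 5.58×10^5 N/C.

|E| = 5.58e5 N/C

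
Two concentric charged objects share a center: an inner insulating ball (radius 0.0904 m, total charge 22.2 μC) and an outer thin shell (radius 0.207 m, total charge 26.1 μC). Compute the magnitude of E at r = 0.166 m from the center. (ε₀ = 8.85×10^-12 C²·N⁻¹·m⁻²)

Use a concentric Gaussian sphere at r = 0.166 m (between the bodies, 0.0904 m < r < 0.207 m).
The shell at 0.207 m lies outside the Gaussian surface, so Q_enc = 22.2 μC = 2.22×10^-5 C.
Since E is radial and uniform over the Gaussian sphere, Φ = E·4πr² = Q_enc/ε₀.
E = |Q_enc|/(4πε₀r²) = (2.22×10^-5)/(4π·8.85×10^-12·(0.166)²) = 7.24e6 N/C.

|E| ≈ 7.24×10^6 N/C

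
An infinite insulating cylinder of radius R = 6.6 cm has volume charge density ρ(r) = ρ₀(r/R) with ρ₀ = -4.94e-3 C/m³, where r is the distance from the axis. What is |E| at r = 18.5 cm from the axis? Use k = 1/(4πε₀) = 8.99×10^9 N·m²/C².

Take a coaxial cylindrical Gaussian surface of radius r = 18.5 cm and length L (r > R, full charge per length enclosed).
λ_enc = 2π ∫₀^R ρ₀(r'/R)^1 r' dr' = 2πρ₀R²/3 = -4.507e-5 C/m.
By Gauss's law (flux through the curved wall only), E·2πrL = λ_enc L/ε₀.
E = 2k|λ_enc|/r = 2(8.99×10^9)(4.507e-5)/(0.185) = 4.38×10^6 N/C.

4.38×10^6 N/C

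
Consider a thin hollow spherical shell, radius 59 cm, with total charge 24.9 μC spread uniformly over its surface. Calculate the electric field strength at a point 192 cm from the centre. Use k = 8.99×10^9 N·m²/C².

Take a concentric spherical Gaussian surface of radius r = 192 cm (r > 59 cm).
The entire shell is enclosed: Q_enc = 2.49×10^-5 C.
Applying ∮E·dA = Q_enc/ε₀ with Φ = E(4πr²):
E = k|Q_enc|/r² = (8.99×10^9)(2.49×10^-5)/(1.92)² = 6.07×10^4 N/C.

|E| ≈ 6.07×10^4 N/C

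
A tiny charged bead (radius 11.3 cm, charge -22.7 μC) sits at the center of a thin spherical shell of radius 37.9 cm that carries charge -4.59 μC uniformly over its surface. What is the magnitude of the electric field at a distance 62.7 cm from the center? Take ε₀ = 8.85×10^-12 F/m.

E = 6.24×10^5 N/C

Symmetry ⇒ E = E(r) r̂. Gaussian sphere of radius r = 62.7 cm (r > 37.9 cm, enclosing both).
Q_enc = (-22.7 μC) + (-4.59 μC) = -2.729×10^-5 C.
By Gauss's law, ∮E·dA = E·4πr² = Q_enc/ε₀.
E = |Q_enc|/(4πε₀r²) = (2.729e-5)/(4π·8.85×10^-12·(0.627)²) = 6.24×10^5 N/C.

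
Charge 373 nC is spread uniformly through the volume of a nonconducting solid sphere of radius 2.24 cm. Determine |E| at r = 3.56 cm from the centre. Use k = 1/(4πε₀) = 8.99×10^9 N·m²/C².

|E| = 2.65×10^6 V/m

Symmetry ⇒ E = E(r) r̂. Gaussian sphere of radius r = 3.56 cm (r > R, so the entire charge is enclosed).
Q_enc = 373 nC = 3.73e-7 C.
Since E is radial and uniform over the Gaussian sphere, Φ = E·4πr² = Q_enc/ε₀.
E = k|Q_enc|/r² = (8.99×10^9)(3.73×10^-7)/(0.0356)² = 2.65×10^6 N/C.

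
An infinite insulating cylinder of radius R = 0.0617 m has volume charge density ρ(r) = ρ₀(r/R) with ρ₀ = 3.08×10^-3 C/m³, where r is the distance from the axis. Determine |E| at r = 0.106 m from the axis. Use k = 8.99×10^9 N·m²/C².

4.17×10^6 V/m

Coaxial Gaussian cylinder, radius r = 0.106 m, length L (r > R, full charge per length enclosed).
λ_enc = 2π ∫₀^R ρ₀(r'/R)^1 r' dr' = 2πρ₀R²/3 = 2.456×10^-5 C/m.
Applying ∮E·dA = Q_enc/ε₀ with the end caps contributing no flux:
E = 2k|λ_enc|/r = 2(8.99×10^9)(2.456e-5)/(0.106) = 4.17×10^6 N/C.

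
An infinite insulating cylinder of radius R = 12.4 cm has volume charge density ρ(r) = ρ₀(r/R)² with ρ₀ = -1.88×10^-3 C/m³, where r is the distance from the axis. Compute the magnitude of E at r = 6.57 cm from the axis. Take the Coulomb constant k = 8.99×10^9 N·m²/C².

By cylindrical symmetry E is radial; use a coaxial Gaussian cylinder of radius 6.57 cm and length L (r < R).
Integrating ρ over the cross-section to radius r: λ_enc = (2πρ₀/R²) ∫₀^r r'^3 dr' = 2πρ₀ r^4/(4·R²) = -3.578×10^-6 C/m.
Applying ∮E·dA = Q_enc/ε₀ with the end caps contributing no flux:
E = 2k|λ_enc|/r = 2(8.99×10^9)(3.578×10^-6)/(0.0657) = 9.79×10^5 N/C.

|E| ≈ 9.79×10^5 N/C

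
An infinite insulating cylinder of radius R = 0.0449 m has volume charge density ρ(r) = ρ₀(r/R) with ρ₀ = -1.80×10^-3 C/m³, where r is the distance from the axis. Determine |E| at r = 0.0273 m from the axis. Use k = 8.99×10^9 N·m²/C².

Take a coaxial cylindrical Gaussian surface of radius r = 0.0273 m and length L (r < R).
Integrating ρ over the cross-section to radius r: λ_enc = (2πρ₀/R) ∫₀^r r'^2 dr' = 2πρ₀ r^3/(3·R) = -1.708×10^-6 C/m.
By Gauss's law (flux through the curved wall only), E·2πrL = λ_enc L/ε₀.
E = 2k|λ_enc|/r = 2(8.99×10^9)(1.708×10^-6)/(0.0273) = 1.13×10^6 N/C.

1.13×10^6 N/C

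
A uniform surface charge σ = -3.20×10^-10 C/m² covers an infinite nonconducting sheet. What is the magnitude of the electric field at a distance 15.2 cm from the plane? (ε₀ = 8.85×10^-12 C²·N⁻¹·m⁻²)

E ≈ 18.1 N/C

Choose a cylindrical pillbox piercing the sheet, end faces (area A) parallel to it.
Flux Φ = 2EA and Q_enc = σA, so 2EA = σA/ε₀ ⇒ E = |σ|/(2ε₀), independent of distance.
E = |σ|/(2ε₀) = (3.20×10^-10)/(2·8.85×10^-12) = 18.1 N/C.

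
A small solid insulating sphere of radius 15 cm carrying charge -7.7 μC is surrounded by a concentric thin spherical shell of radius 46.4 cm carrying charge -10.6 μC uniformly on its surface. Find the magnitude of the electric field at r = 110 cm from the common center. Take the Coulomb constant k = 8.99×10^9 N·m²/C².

By spherical symmetry E is radial; choose a Gaussian sphere of radius r = 110 cm (r > 46.4 cm, enclosing both).
Q_enc = (-7.7 μC) + (-10.6 μC) = -1.83e-5 C.
Applying ∮E·dA = Q_enc/ε₀ with Φ = E(4πr²):
E = k|Q_enc|/r² = (8.99×10^9)(1.83×10^-5)/(1.1)² = 1.36e5 N/C.

E ≈ 1.36×10^5 V/m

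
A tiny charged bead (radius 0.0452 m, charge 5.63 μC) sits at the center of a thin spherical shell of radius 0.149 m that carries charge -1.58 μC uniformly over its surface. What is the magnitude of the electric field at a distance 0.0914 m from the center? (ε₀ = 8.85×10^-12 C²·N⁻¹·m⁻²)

Use a concentric Gaussian sphere at r = 0.0914 m (between the bodies, 0.0452 m < r < 0.149 m).
The shell at 0.149 m lies outside the Gaussian surface, so Q_enc = 5.63 μC = 5.63×10^-6 C.
By Gauss's law, ∮E·dA = E·4πr² = Q_enc/ε₀.
E = |Q_enc|/(4πε₀r²) = (5.63×10^-6)/(4π·8.85×10^-12·(0.0914)²) = 6.06e6 N/C.

|E| = 6.06×10^6 V/m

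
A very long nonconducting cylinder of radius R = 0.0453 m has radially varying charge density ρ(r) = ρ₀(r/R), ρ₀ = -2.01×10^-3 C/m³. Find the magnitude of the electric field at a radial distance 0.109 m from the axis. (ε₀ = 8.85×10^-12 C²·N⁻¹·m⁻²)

Coaxial Gaussian cylinder, radius r = 0.109 m, length L (r > R, full charge per length enclosed).
λ_enc = 2π ∫₀^R ρ₀(r'/R)^1 r' dr' = 2πρ₀R²/3 = -8.639×10^-6 C/m.
By Gauss's law (flux through the curved wall only), E·2πrL = λ_enc L/ε₀.
E = |λ_enc|/(2πε₀r) = (8.639×10^-6)/(2π·8.85×10^-12·0.109) = 1.43×10^6 N/C.

|E| = 1.43×10^6 V/m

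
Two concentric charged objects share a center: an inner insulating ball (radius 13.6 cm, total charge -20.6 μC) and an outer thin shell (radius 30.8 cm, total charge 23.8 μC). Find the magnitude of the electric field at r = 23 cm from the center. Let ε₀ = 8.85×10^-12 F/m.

Symmetry ⇒ E = E(r) r̂. Gaussian sphere of radius r = 23 cm (between the bodies, 13.6 cm < r < 30.8 cm).
The shell at 30.8 cm lies outside the Gaussian surface, so Q_enc = -20.6 μC = -2.06×10^-5 C.
Since E is radial and uniform over the Gaussian sphere, Φ = E·4πr² = Q_enc/ε₀.
E = |Q_enc|/(4πε₀r²) = (2.06×10^-5)/(4π·8.85×10^-12·(0.23)²) = 3.50×10^6 N/C.

3.50e6 N/C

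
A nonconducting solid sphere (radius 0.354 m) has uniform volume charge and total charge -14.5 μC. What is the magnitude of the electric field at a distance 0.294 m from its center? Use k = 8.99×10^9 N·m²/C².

|E| = 8.64e5 N/C

Use a concentric Gaussian sphere at r = 0.294 m (r < R).
Only the charge within r is enclosed: Q_enc = Q·(r/R)³ = (-14.5 μC)·(0.294 m/0.354 m)³ = -8.306×10^-6 C.
Applying ∮E·dA = Q_enc/ε₀ with Φ = E(4πr²):
E = k|Q_enc|/r² = (8.99×10^9)(8.306×10^-6)/(0.294)² = 8.64×10^5 N/C.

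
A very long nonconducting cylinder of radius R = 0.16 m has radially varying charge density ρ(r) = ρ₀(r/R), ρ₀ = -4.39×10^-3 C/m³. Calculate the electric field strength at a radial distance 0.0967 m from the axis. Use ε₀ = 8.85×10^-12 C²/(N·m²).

E = 9.66×10^6 N/C

Choose a coaxial cylinder of radius r = 0.0967 m (arbitrary length L) as the Gaussian surface (r < R).
λ_enc = ∫₀^r ρ(r')·2πr' dr' = (2πρ₀/R)·r^3/3 = -5.196×10^-5 C/m.
Gauss's law: E·2πrL = λ_enc L/ε₀.
E = |λ_enc|/(2πε₀r) = (5.196×10^-5)/(2π·8.85×10^-12·0.0967) = 9.66×10^6 N/C.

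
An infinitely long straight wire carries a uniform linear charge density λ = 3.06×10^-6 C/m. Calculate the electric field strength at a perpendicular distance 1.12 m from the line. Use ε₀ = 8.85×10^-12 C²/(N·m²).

|E| ≈ 4.91e4 N/C

Choose a coaxial cylinder of radius r = 1.12 m (arbitrary length L) as the Gaussian surface.
Q_enc = λL, so λ_enc = 3.06×10^-6 C/m.
Applying ∮E·dA = Q_enc/ε₀ with the end caps contributing no flux:
E = |λ_enc|/(2πε₀r) = (3.06×10^-6)/(2π·8.85×10^-12·1.12) = 4.91×10^4 N/C.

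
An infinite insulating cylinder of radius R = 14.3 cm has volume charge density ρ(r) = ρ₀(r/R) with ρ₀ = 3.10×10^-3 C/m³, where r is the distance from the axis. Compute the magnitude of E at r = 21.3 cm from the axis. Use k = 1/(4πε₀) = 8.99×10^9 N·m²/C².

By cylindrical symmetry E is radial; use a coaxial Gaussian cylinder of radius 21.3 cm and length L (r > R, full charge per length enclosed).
λ_enc = 2π ∫₀^R ρ₀(r'/R)^1 r' dr' = 2πρ₀R²/3 = 1.328e-4 C/m.
Since E is radial and uniform over the curved surface, Φ = E·2πrL = Q_enc/ε₀ = λ_enc L/ε₀.
E = 2k|λ_enc|/r = 2(8.99×10^9)(1.328×10^-4)/(0.213) = 1.12e7 N/C.

|E| ≈ 1.12×10^7 N/C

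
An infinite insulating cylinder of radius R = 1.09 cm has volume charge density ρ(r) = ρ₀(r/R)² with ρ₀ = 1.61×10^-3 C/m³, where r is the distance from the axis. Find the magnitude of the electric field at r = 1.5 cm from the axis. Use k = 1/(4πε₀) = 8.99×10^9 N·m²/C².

3.60×10^5 N/C

Coaxial Gaussian cylinder, radius r = 1.5 cm, length L (r > R, full charge per length enclosed).
λ_enc = 2π ∫₀^R ρ₀(r'/R)^2 r' dr' = 2πρ₀R²/4 = 3.005e-7 C/m.
Since E is radial and uniform over the curved surface, Φ = E·2πrL = Q_enc/ε₀ = λ_enc L/ε₀.
E = 2k|λ_enc|/r = 2(8.99×10^9)(3.005e-7)/(0.015) = 3.60e5 N/C.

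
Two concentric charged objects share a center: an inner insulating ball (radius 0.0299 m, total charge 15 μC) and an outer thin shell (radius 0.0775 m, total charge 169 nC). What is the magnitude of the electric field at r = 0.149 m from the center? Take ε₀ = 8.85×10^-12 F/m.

Symmetry ⇒ E = E(r) r̂. Gaussian sphere of radius r = 0.149 m (r > 0.0775 m, enclosing both).
Q_enc = (15 μC) + (169 nC) = 1.517e-5 C.
By Gauss's law, ∮E·dA = E·4πr² = Q_enc/ε₀.
E = |Q_enc|/(4πε₀r²) = (1.517×10^-5)/(4π·8.85×10^-12·(0.149)²) = 6.14×10^6 N/C.

|E| ≈ 6.14e6 V/m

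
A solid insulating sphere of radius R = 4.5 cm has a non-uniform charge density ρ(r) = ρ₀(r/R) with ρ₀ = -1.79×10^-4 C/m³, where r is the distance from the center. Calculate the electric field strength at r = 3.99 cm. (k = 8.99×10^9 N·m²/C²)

E ≈ 1.79e5 N/C

By spherical symmetry E is radial; choose a Gaussian sphere of radius r = 3.99 cm (r < R).
Integrate the density: Q_enc = 4π ∫₀^r ρ₀(r'/R)^1 r'² dr' = 4πρ₀ r^4/(4·R) = -3.167×10^-8 C.
Gauss's law: E·4πr² = Q_enc/ε₀.
E = k|Q_enc|/r² = (8.99×10^9)(3.167×10^-8)/(0.0399)² = 1.79×10^5 N/C.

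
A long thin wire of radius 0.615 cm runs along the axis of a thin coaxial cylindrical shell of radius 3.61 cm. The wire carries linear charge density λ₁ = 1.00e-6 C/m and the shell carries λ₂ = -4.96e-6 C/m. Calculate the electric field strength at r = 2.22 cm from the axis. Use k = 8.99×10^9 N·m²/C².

|E| ≈ 8.10×10^5 V/m

By cylindrical symmetry E is radial; use a coaxial Gaussian cylinder of radius 2.22 cm and length L (between the conductors, 0.615 cm < r < 3.61 cm).
Only the inner wire is enclosed; the outer shell contributes nothing inside itself. λ_enc = λ₁ = 1.00e-6 C/m.
By Gauss's law (flux through the curved wall only), E·2πrL = λ_enc L/ε₀.
E = 2k|λ_enc|/r = 2(8.99×10^9)(1.00e-6)/(0.0222) = 8.10×10^5 N/C.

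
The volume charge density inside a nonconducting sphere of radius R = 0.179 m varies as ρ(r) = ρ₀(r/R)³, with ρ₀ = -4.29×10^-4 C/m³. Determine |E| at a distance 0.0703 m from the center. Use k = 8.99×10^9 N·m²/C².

Symmetry ⇒ E = E(r) r̂. Gaussian sphere of radius r = 0.0703 m (r < R).
Integrate the density: Q_enc = 4π ∫₀^r ρ₀(r'/R)^3 r'² dr' = 4πρ₀ r^6/(6·R³) = -1.891×10^-8 C.
By Gauss's law, ∮E·dA = E·4πr² = Q_enc/ε₀.
E = k|Q_enc|/r² = (8.99×10^9)(1.891×10^-8)/(0.0703)² = 3.44e4 N/C.

E ≈ 3.44×10^4 N/C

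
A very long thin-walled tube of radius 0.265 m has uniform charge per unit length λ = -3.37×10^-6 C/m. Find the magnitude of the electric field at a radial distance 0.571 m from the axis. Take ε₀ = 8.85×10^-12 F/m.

Choose a coaxial cylinder of radius r = 0.571 m (arbitrary length L) as the Gaussian surface (r > 0.265 m).
The full line charge is enclosed: λ_enc = -3.37×10^-6 C/m.
Applying ∮E·dA = Q_enc/ε₀ with the end caps contributing no flux:
E = |λ_enc|/(2πε₀r) = (3.37×10^-6)/(2π·8.85×10^-12·0.571) = 1.06×10^5 N/C.

|E| = 1.06e5 N/C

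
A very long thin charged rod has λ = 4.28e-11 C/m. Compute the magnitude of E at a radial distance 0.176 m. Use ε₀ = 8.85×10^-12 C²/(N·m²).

E ≈ 4.37 N/C

Take a coaxial cylindrical Gaussian surface of radius r = 0.176 m and length L.
Q_enc = λL, so λ_enc = 4.28×10^-11 C/m.
Gauss's law: E·2πrL = λ_enc L/ε₀.
E = |λ_enc|/(2πε₀r) = (4.28e-11)/(2π·8.85×10^-12·0.176) = 4.37 N/C.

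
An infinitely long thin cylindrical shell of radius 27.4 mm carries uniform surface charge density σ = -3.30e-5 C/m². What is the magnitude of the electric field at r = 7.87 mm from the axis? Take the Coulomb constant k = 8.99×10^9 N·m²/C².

Coaxial Gaussian cylinder, radius r = 7.87 mm, length L (r < 27.4 mm, inside the shell).
All the surface charge lies outside this cylinder: Q_enc = 0, hence E = 0.

|E| = 0 V/m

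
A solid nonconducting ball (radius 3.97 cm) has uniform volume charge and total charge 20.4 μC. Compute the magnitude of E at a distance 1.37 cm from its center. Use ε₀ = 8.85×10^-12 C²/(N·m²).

By spherical symmetry E is radial; choose a Gaussian sphere of radius r = 1.37 cm (r < R).
For a uniform sphere the enclosed fraction is (r/R)³, so Q_enc = (20.4 μC)(0.0137/0.0397)³ = 8.383e-7 C.
Applying ∮E·dA = Q_enc/ε₀ with Φ = E(4πr²):
E = |Q_enc|/(4πε₀r²) = (8.383×10^-7)/(4π·8.85×10^-12·(0.0137)²) = 4.02×10^7 N/C.

|E| ≈ 4.02×10^7 N/C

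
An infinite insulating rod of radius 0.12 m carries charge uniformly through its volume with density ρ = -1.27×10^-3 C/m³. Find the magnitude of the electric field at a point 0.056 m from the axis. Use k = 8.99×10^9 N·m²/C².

|E| = 4.02×10^6 N/C

Choose a coaxial cylinder of radius r = 0.056 m (arbitrary length L) as the Gaussian surface (r < R).
Charge inside radius r per length L is ρ·πr²·L, so λ_enc = ρπr² = -1.251×10^-5 C/m.
Applying ∮E·dA = Q_enc/ε₀ with the end caps contributing no flux:
E = 2k|λ_enc|/r = 2(8.99×10^9)(1.251×10^-5)/(0.056) = 4.02×10^6 N/C.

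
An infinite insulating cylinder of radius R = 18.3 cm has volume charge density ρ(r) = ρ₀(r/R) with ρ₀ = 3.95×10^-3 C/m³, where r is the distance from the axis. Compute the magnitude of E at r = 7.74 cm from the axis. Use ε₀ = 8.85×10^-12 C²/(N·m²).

By cylindrical symmetry E is radial; use a coaxial Gaussian cylinder of radius 7.74 cm and length L (r < R).
Integrating ρ over the cross-section to radius r: λ_enc = (2πρ₀/R) ∫₀^r r'^2 dr' = 2πρ₀ r^3/(3·R) = 2.096e-5 C/m.
Since E is radial and uniform over the curved surface, Φ = E·2πrL = Q_enc/ε₀ = λ_enc L/ε₀.
E = |λ_enc|/(2πε₀r) = (2.096e-5)/(2π·8.85×10^-12·0.0774) = 4.87e6 N/C.

E ≈ 4.87×10^6 N/C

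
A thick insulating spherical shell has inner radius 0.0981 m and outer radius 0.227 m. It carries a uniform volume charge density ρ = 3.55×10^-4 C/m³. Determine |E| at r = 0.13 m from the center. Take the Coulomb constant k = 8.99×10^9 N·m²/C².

|E| ≈ 9.91×10^5 N/C

By spherical symmetry E is radial; choose a Gaussian sphere of radius r = 0.13 m (within the shell material, 0.0981 m < r < 0.227 m).
Enclosed charge is the volume from a to r: Q_enc = (4π/3)ρ(r³ − a³) = 1.863×10^-6 C.
Applying ∮E·dA = Q_enc/ε₀ with Φ = E(4πr²):
E = k|Q_enc|/r² = (8.99×10^9)(1.863e-6)/(0.13)² = 9.91e5 N/C.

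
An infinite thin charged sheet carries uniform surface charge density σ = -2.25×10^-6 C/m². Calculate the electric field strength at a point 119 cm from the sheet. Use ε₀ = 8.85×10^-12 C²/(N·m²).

By planar symmetry E is perpendicular to the sheet and uniform; use a Gaussian pillbox with flat faces of area A on each side of the sheet.
Only the two end caps contribute flux: Φ = 2EA. With Q_enc = σA, Gauss's law gives E = |σ|/(2ε₀).
E = |σ|/(2ε₀) = (2.25×10^-6)/(2·8.85×10^-12) = 1.27×10^5 N/C.

|E| ≈ 1.27e5 V/m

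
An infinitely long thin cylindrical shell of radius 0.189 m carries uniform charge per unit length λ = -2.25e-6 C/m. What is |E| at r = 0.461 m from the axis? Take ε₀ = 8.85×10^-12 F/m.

Take a coaxial cylindrical Gaussian surface of radius r = 0.461 m and length L (r > 0.189 m).
The full line charge is enclosed: λ_enc = -2.25×10^-6 C/m.
By Gauss's law (flux through the curved wall only), E·2πrL = λ_enc L/ε₀.
E = |λ_enc|/(2πε₀r) = (2.25×10^-6)/(2π·8.85×10^-12·0.461) = 8.78×10^4 N/C.

8.78e4 V/m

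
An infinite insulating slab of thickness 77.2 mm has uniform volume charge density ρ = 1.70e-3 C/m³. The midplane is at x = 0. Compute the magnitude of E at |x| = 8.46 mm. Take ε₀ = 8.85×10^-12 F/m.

By symmetry E is perpendicular to the slab. A Gaussian pillbox from −8.46 mm to +8.46 mm (face area A) lies entirely within the slab.
Q_enc = ρ·(2x)·A and flux = 2EA, so 2EA = 2ρxA/ε₀ ⇒ E = |ρ|x/ε₀.
E = (1.70×10^-3)(0.00846)/(8.85×10^-12) = 1.63×10^6 N/C.

|E| = 1.63×10^6 V/m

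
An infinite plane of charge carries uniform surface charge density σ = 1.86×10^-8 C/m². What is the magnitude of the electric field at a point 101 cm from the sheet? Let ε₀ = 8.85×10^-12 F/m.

1.05e3 V/m

By planar symmetry E is perpendicular to the sheet and uniform; use a Gaussian pillbox with flat faces of area A on each side of the sheet.
Only the two end caps contribute flux: Φ = 2EA. With Q_enc = σA, Gauss's law gives E = |σ|/(2ε₀).
E = |σ|/(2ε₀) = (1.86e-8)/(2·8.85×10^-12) = 1.05×10^3 N/C.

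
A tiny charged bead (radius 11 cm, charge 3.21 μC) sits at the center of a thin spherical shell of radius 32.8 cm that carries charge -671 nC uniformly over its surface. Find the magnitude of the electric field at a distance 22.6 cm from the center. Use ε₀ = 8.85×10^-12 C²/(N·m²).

E ≈ 5.65e5 V/m

Symmetry ⇒ E = E(r) r̂. Gaussian sphere of radius r = 22.6 cm (between the bodies, 11 cm < r < 32.8 cm).
Only the inner charge is enclosed; the outer shell contributes nothing inside itself. Q_enc = 3.21 μC = 3.21e-6 C.
Applying ∮E·dA = Q_enc/ε₀ with Φ = E(4πr²):
E = |Q_enc|/(4πε₀r²) = (3.21e-6)/(4π·8.85×10^-12·(0.226)²) = 5.65×10^5 N/C.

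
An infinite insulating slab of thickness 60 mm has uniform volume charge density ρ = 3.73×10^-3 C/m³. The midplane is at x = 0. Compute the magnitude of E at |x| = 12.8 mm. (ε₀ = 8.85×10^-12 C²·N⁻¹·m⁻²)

By symmetry E is perpendicular to the slab. A Gaussian pillbox from −12.8 mm to +12.8 mm (face area A) lies entirely within the slab.
Q_enc = ρ·(2x)·A and flux = 2EA, so 2EA = 2ρxA/ε₀ ⇒ E = |ρ|x/ε₀.
E = (3.73×10^-3)(0.0128)/(8.85×10^-12) = 5.39×10^6 N/C.

5.39×10^6 V/m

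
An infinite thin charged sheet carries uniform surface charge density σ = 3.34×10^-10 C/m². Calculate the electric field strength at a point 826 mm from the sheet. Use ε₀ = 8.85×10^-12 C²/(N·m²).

E ≈ 18.9 V/m

Choose a cylindrical pillbox piercing the sheet, end faces (area A) parallel to it.
Flux Φ = 2EA and Q_enc = σA, so 2EA = σA/ε₀ ⇒ E = |σ|/(2ε₀), independent of distance.
E = |σ|/(2ε₀) = (3.34×10^-10)/(2·8.85×10^-12) = 18.9 N/C.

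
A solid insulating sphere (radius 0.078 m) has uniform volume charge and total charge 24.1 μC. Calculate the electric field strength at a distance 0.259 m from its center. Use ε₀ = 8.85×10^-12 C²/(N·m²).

Use a concentric Gaussian sphere at r = 0.259 m (r > R, so the entire charge is enclosed).
Q_enc = 24.1 μC = 2.41e-5 C.
Applying ∮E·dA = Q_enc/ε₀ with Φ = E(4πr²):
E = |Q_enc|/(4πε₀r²) = (2.41×10^-5)/(4π·8.85×10^-12·(0.259)²) = 3.23×10^6 N/C.

E ≈ 3.23×10^6 N/C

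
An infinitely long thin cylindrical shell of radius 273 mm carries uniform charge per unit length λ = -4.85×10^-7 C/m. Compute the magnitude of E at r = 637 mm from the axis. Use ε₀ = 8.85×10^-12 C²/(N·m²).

1.37×10^4 N/C

Coaxial Gaussian cylinder, radius r = 637 mm, length L (r > 273 mm).
The full line charge is enclosed: λ_enc = -4.85×10^-7 C/m.
Gauss's law: E·2πrL = λ_enc L/ε₀.
E = |λ_enc|/(2πε₀r) = (4.85×10^-7)/(2π·8.85×10^-12·0.637) = 1.37×10^4 N/C.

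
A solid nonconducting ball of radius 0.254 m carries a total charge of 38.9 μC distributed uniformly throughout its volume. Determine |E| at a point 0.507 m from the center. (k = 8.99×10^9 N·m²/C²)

|E| ≈ 1.36e6 N/C

Take a concentric spherical Gaussian surface of radius r = 0.507 m (r > R, so the entire charge is enclosed).
Q_enc = 38.9 μC = 3.89×10^-5 C.
Applying ∮E·dA = Q_enc/ε₀ with Φ = E(4πr²):
E = k|Q_enc|/r² = (8.99×10^9)(3.89e-5)/(0.507)² = 1.36×10^6 N/C.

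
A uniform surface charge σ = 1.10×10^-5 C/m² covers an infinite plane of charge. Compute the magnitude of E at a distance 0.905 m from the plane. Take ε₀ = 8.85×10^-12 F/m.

E ≈ 6.21×10^5 V/m

By planar symmetry E is perpendicular to the sheet and uniform; use a Gaussian pillbox with flat faces of area A on each side of the sheet.
Flux Φ = 2EA and Q_enc = σA, so 2EA = σA/ε₀ ⇒ E = |σ|/(2ε₀), independent of distance.
E = |σ|/(2ε₀) = (1.10×10^-5)/(2·8.85×10^-12) = 6.21e5 N/C.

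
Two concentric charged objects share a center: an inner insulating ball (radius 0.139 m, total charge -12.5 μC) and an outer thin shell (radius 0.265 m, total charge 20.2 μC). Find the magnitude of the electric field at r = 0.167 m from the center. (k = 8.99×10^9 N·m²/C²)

4.03e6 N/C

By spherical symmetry E is radial; choose a Gaussian sphere of radius r = 0.167 m (between the bodies, 0.139 m < r < 0.265 m).
The shell at 0.265 m lies outside the Gaussian surface, so Q_enc = -12.5 μC = -1.25e-5 C.
Gauss's law: E·4πr² = Q_enc/ε₀.
E = k|Q_enc|/r² = (8.99×10^9)(1.25×10^-5)/(0.167)² = 4.03×10^6 N/C.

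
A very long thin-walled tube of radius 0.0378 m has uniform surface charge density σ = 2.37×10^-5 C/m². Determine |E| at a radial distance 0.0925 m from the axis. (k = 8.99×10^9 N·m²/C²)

|E| = 1.09×10^6 N/C

Choose a coaxial cylinder of radius r = 0.0925 m (arbitrary length L) as the Gaussian surface (r > 0.0378 m).
The whole shell is enclosed: λ_enc = σ·2πR = (2.37e-5)·2π·(0.0378) = 5.629×10^-6 C/m.
By Gauss's law (flux through the curved wall only), E·2πrL = λ_enc L/ε₀.
E = 2k|λ_enc|/r = 2(8.99×10^9)(5.629×10^-6)/(0.0925) = 1.09×10^6 N/C.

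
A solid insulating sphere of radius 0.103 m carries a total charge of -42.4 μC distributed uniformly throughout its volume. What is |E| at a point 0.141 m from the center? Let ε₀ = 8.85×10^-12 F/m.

Use a concentric Gaussian sphere at r = 0.141 m (r > R, so the entire charge is enclosed).
Q_enc = -42.4 μC = -4.24e-5 C.
Applying ∮E·dA = Q_enc/ε₀ with Φ = E(4πr²):
E = |Q_enc|/(4πε₀r²) = (4.24×10^-5)/(4π·8.85×10^-12·(0.141)²) = 1.92×10^7 N/C.

E = 1.92×10^7 N/C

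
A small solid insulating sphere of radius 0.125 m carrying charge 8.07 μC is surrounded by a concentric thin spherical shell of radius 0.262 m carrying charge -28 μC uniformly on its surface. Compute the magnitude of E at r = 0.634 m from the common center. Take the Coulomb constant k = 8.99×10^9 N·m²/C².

|E| = 4.46×10^5 N/C

By spherical symmetry E is radial; choose a Gaussian sphere of radius r = 0.634 m (r > 0.262 m, enclosing both).
Q_enc = (8.07 μC) + (-28 μC) = -1.993×10^-5 C.
Since E is radial and uniform over the Gaussian sphere, Φ = E·4πr² = Q_enc/ε₀.
E = k|Q_enc|/r² = (8.99×10^9)(1.993×10^-5)/(0.634)² = 4.46×10^5 N/C.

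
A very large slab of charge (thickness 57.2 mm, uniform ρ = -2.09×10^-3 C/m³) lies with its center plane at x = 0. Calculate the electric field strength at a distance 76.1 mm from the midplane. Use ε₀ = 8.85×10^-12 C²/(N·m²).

E = 6.75×10^6 V/m

The point |x| = 76.1 mm lies outside the slab (half-thickness 0.0286 m). A symmetric pillbox spanning the full slab encloses Q_enc = ρ·d·A.
Flux = 2EA ⇒ E = |ρ|d/(2ε₀), independent of distance outside.
E = (2.09×10^-3)(0.0572)/(2·8.85×10^-12) = 6.75e6 N/C.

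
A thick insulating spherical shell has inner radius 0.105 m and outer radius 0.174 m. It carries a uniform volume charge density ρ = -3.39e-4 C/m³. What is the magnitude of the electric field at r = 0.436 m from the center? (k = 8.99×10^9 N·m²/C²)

|E| = 2.76×10^5 V/m

Use a concentric Gaussian sphere at r = 0.436 m (r > 0.174 m, enclosing the whole shell).
Q_enc = ρ·(4π/3)(b³ − a³) = (-3.39e-4)·(4π/3)·((0.174)³ − (0.105)³) = -5.837×10^-6 C.
By Gauss's law, ∮E·dA = E·4πr² = Q_enc/ε₀.
E = k|Q_enc|/r² = (8.99×10^9)(5.837e-6)/(0.436)² = 2.76×10^5 N/C.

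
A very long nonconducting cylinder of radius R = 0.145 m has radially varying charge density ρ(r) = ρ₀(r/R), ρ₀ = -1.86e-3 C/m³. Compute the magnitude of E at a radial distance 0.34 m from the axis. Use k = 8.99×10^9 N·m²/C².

Take a coaxial cylindrical Gaussian surface of radius r = 0.34 m and length L (r > R, full charge per length enclosed).
λ_enc = 2π ∫₀^R ρ₀(r'/R)^1 r' dr' = 2πρ₀R²/3 = -8.19×10^-5 C/m.
Applying ∮E·dA = Q_enc/ε₀ with the end caps contributing no flux:
E = 2k|λ_enc|/r = 2(8.99×10^9)(8.19×10^-5)/(0.34) = 4.33×10^6 N/C.

|E| = 4.33×10^6 V/m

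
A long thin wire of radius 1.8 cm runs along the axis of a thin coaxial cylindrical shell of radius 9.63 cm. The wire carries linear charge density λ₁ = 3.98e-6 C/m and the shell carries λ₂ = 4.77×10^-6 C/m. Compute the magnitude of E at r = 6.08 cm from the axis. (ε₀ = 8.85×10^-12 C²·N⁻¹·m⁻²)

1.18×10^6 N/C

Coaxial Gaussian cylinder, radius r = 6.08 cm, length L (between the conductors, 1.8 cm < r < 9.63 cm).
Only the inner wire is enclosed; the outer shell contributes nothing inside itself. λ_enc = λ₁ = 3.98×10^-6 C/m.
By Gauss's law (flux through the curved wall only), E·2πrL = λ_enc L/ε₀.
E = |λ_enc|/(2πε₀r) = (3.98×10^-6)/(2π·8.85×10^-12·0.0608) = 1.18e6 N/C.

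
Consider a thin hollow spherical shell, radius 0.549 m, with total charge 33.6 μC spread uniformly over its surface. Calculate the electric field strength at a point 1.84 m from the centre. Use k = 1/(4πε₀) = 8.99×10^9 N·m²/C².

|E| ≈ 8.92e4 V/m

By spherical symmetry E is radial; choose a Gaussian sphere of radius r = 1.84 m (r > 0.549 m).
The entire shell is enclosed: Q_enc = 3.36e-5 C.
Applying ∮E·dA = Q_enc/ε₀ with Φ = E(4πr²):
E = k|Q_enc|/r² = (8.99×10^9)(3.36×10^-5)/(1.84)² = 8.92×10^4 N/C.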